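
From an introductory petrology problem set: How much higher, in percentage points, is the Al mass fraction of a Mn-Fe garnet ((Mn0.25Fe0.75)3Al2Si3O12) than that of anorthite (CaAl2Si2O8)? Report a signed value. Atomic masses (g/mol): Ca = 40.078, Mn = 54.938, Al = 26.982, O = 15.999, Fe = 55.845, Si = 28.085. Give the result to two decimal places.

First mineral: 53.964 g Al in 497.062 g formula = 10.86 wt% Al.
Second mineral: 53.964 g Al in 278.204 g formula = 19.40 wt% Al.
10.86% − 19.40% gives a difference of -8.54 percentage points.

-8.54 percentage points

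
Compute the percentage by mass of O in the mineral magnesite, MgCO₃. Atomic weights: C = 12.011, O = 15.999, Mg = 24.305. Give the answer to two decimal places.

56.93 mass %

M(MgCO₃) = 84.313 g/mol.
O contributes 3 × 15.999 = 47.997 g per mole.
47.997/84.313 = 0.5693 → 56.93%.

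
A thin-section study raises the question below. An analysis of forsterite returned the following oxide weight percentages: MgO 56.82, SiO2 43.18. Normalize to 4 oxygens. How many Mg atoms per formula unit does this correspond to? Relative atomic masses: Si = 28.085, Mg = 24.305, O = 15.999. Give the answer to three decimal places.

MgO (M=40.304): mol = 1.40979; Mg = 1.40979, O = 1.40979.
SiO2 (M=60.083): mol = 0.71867; Si = 0.71867, O = 1.43734.
ΣO = 2.84713; factor = 4/ΣO = 1.40492.
Mg apfu = 1.40979 × 1.40492 = 1.981.

1.981 Mg apfu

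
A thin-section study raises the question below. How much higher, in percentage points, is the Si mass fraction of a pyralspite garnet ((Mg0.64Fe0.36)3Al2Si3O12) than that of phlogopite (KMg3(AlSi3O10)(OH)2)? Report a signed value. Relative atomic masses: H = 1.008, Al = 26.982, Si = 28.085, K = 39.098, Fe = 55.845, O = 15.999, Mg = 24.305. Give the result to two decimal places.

Si in (Mg0.64Fe0.36)3Al2Si3O12: molar mass 437.185 g/mol; 3×28.085 = 84.255 g → 19.27 wt%.
Si in KMg3(AlSi3O10)(OH)2: molar mass 417.254 g/mol; 3×28.085 = 84.255 g → 20.19 wt%.
Difference = 19.27 − 20.19 = -0.92 percentage points.

-0.92 percentage points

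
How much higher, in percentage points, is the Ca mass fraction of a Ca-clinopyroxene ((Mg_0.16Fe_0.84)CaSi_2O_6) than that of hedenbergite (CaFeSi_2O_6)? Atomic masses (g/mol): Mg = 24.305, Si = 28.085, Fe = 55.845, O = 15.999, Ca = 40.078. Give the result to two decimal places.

0.34 percentage points

M((Mg_0.16Fe_0.84)CaSi_2O_6) = 243.041 g/mol, so wt% Ca = 40.078/243.041 × 100 = 16.49%.
M(CaFeSi_2O_6) = 248.087 g/mol, so wt% Ca = 40.078/248.087 × 100 = 16.15%.
16.49 − 16.15 = 0.34 pp.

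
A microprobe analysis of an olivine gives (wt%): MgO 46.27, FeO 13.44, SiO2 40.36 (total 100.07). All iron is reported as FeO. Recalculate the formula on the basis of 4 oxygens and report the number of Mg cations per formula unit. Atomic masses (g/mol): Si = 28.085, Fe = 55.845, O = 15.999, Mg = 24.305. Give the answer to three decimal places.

46.27 wt% MgO ÷ 40.304 g/mol = 1.14803 mol, giving 1.14803 Mg and 1.14803 O.
13.44 wt% FeO ÷ 71.844 g/mol = 0.18707 mol, giving 0.18707 Fe and 0.18707 O.
40.36 wt% SiO2 ÷ 60.083 g/mol = 0.67174 mol, giving 0.67174 Si and 1.34348 O.
Oxygen sums to 2.67858; scaling by 4/2.67858 = 1.49333 puts the formula on 4 O.
Mg: 1.14803 × 1.49333 = 1.714 atoms per formula unit.

1.714 Mg apfu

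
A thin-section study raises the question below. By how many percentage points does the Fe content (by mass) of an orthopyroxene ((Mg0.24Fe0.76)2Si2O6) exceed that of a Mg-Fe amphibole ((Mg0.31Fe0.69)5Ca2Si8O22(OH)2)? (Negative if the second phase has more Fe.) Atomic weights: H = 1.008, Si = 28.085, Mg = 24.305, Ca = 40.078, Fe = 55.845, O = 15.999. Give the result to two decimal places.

M((Mg0.24Fe0.76)2Si2O6) = 248.715 g/mol, so wt% Fe = 84.884/248.715 × 100 = 34.13%.
M((Mg0.31Fe0.69)5Ca2Si8O22(OH)2) = 921.166 g/mol, so wt% Fe = 192.665/921.166 × 100 = 20.92%.
34.13 − 20.92 = 13.21 pp.

13.21 percentage points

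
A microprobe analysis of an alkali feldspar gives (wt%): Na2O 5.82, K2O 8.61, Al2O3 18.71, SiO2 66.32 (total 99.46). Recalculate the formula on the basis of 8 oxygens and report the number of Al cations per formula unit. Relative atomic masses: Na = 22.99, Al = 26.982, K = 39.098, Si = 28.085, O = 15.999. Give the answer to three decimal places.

5.82 wt% Na2O ÷ 61.979 g/mol = 0.09390 mol, giving 0.18780 Na and 0.09390 O.
8.61 wt% K2O ÷ 94.195 g/mol = 0.09141 mol, giving 0.18282 K and 0.09141 O.
18.71 wt% Al2O3 ÷ 101.961 g/mol = 0.18350 mol, giving 0.36700 Al and 0.55050 O.
66.32 wt% SiO2 ÷ 60.083 g/mol = 1.10381 mol, giving 1.10381 Si and 2.20762 O.
Oxygen sums to 2.94343; scaling by 8/2.94343 = 2.71792 puts the formula on 8 O.
Al: 0.36700 × 2.71792 = 0.997 atoms per formula unit.

0.997 Al apfu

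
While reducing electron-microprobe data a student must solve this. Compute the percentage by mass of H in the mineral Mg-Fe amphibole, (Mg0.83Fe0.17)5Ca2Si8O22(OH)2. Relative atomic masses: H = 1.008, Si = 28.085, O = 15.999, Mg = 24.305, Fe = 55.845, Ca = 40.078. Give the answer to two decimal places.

Molar mass of (Mg0.83Fe0.17)5Ca2Si8O22(OH)2: 4.15*24.305 + 0.85*55.845 + 2*40.078 + 8*28.085 + 24*15.999 + 2*1.008 = 839.162 g/mol.
Mass of H per formula unit: 2 × 1.008 = 2.016 g.
Weight fraction H = 2.016 / 839.162 = 0.0024.

0.24 wt%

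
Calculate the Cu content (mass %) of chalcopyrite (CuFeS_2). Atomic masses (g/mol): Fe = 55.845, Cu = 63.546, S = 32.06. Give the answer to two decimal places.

Molar mass of CuFeS_2: 1*63.546 + 1*55.845 + 2*32.06 = 183.511 g/mol.
Mass of Cu per formula unit: 1 × 63.546 = 63.546 g.
Weight fraction Cu = 63.546 / 183.511 = 0.3463.

34.63 mass %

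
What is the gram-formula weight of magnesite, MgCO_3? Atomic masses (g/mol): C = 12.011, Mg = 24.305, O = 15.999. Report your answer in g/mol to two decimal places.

The formula mass is the sum 1(24.305) + 1(12.011) + 3(15.999).

84.31 g/mol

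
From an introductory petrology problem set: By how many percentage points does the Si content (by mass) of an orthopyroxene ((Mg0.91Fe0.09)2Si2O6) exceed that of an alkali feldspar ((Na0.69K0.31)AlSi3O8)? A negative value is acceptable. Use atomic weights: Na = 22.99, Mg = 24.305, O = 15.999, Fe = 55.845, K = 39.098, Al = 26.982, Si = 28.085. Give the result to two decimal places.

M((Mg0.91Fe0.09)2Si2O6) = 206.451 g/mol, so wt% Si = 56.170/206.451 × 100 = 27.21%.
M((Na0.69K0.31)AlSi3O8) = 267.212 g/mol, so wt% Si = 84.255/267.212 × 100 = 31.53%.
27.21 − 31.53 = -4.32 pp.

-4.32 percentage points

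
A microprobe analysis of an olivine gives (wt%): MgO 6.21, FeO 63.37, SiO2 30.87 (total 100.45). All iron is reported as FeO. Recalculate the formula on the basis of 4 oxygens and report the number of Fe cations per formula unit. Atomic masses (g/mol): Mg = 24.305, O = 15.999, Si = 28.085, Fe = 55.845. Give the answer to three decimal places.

1.710 Fe apfu

6.21 wt% MgO ÷ 40.304 g/mol = 0.15408 mol, giving 0.15408 Mg and 0.15408 O.
63.37 wt% FeO ÷ 71.844 g/mol = 0.88205 mol, giving 0.88205 Fe and 0.88205 O.
30.87 wt% SiO2 ÷ 60.083 g/mol = 0.51379 mol, giving 0.51379 Si and 1.02758 O.
Oxygen sums to 2.06371; scaling by 4/2.06371 = 1.93826 puts the formula on 4 O.
Fe: 0.88205 × 1.93826 = 1.710 atoms per formula unit.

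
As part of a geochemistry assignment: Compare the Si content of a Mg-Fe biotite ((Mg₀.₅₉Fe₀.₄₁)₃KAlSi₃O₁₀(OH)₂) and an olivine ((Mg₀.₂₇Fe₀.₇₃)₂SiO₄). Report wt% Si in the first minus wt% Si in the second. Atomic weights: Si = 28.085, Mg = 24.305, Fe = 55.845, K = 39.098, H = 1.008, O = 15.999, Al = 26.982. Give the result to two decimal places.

3.44 percentage points

First mineral: 84.255 g Si in 456.048 g formula = 18.48 wt% Si.
Second mineral: 28.085 g Si in 186.739 g formula = 15.04 wt% Si.
18.48% − 15.04% gives a difference of 3.44 percentage points.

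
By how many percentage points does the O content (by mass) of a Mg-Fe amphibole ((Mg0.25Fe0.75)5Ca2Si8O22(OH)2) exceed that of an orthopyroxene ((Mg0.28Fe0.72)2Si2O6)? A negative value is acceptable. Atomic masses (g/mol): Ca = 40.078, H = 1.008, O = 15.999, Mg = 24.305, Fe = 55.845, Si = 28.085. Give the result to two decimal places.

First mineral: 383.976 g O in 930.628 g formula = 41.26 wt% O.
Second mineral: 95.994 g O in 246.192 g formula = 38.99 wt% O.
41.26% − 38.99% gives a difference of 2.27 percentage points.

2.27 percentage points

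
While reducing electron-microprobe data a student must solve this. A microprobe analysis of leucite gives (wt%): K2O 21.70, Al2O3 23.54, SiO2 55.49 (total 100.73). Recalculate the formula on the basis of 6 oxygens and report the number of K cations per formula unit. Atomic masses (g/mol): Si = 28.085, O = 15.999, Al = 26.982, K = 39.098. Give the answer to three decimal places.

21.70 wt% K2O ÷ 94.195 g/mol = 0.23037 mol, giving 0.46074 K and 0.23037 O.
23.54 wt% Al2O3 ÷ 101.961 g/mol = 0.23087 mol, giving 0.46174 Al and 0.69261 O.
55.49 wt% SiO2 ÷ 60.083 g/mol = 0.92356 mol, giving 0.92356 Si and 1.84712 O.
Oxygen sums to 2.77010; scaling by 6/2.77010 = 2.16599 puts the formula on 6 O.
K: 0.46074 × 2.16599 = 0.998 atoms per formula unit.

0.998 K apfu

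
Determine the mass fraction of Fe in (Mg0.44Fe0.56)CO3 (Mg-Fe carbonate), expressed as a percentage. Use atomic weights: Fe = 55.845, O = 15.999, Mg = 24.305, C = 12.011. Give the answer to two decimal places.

Formula mass = 0.44×24.305 + 0.56×55.845 + 1×12.011 + 3×15.999 = 101.975 g/mol, of which 31.273 g is Fe.
So Fe makes up 31.273/101.975 = 0.3067 of the mass, i.e. 30.67%.

30.67 wt%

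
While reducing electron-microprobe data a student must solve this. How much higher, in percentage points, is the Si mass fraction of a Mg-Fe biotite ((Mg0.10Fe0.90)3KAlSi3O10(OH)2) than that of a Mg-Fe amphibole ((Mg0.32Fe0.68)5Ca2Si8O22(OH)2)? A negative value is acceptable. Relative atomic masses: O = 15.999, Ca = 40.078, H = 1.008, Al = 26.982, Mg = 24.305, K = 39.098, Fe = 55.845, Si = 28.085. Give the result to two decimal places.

M((Mg0.10Fe0.90)3KAlSi3O10(OH)2) = 502.412 g/mol, so wt% Si = 84.255/502.412 × 100 = 16.77%.
M((Mg0.32Fe0.68)5Ca2Si8O22(OH)2) = 919.589 g/mol, so wt% Si = 224.680/919.589 × 100 = 24.43%.
16.77 − 24.43 = -7.66 pp.

-7.66 percentage points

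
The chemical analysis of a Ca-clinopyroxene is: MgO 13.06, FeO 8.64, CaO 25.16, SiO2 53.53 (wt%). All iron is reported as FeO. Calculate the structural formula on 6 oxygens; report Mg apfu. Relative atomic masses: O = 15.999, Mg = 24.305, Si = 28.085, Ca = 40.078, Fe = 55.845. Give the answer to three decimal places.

MgO: 13.06/40.304 = 0.32404 mol → 0.32404 mol Mg, 0.32404 mol O.
FeO: 8.64/71.844 = 0.12026 mol → 0.12026 mol Fe, 0.12026 mol O.
CaO: 25.16/56.077 = 0.44867 mol → 0.44867 mol Ca, 0.44867 mol O.
SiO2: 53.53/60.083 = 0.89093 mol → 0.89093 mol Si, 1.78186 mol O.
Total oxygen = 2.67483 mol. Normalization factor = 6/2.67483 = 2.24313.
Mg per 6 O = 0.32404 × 2.24313 = 0.727.

0.727 Mg apfu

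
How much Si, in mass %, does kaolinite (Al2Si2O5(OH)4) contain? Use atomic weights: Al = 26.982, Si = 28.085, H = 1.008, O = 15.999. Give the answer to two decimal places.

Formula mass = 2·26.982 + 2·28.085 + 9·15.999 + 4·1.008 = 258.157 g/mol, of which 56.170 g is Si.
So Si makes up 56.170/258.157 = 0.2176 of the mass, i.e. 21.76%.

21.76 mass %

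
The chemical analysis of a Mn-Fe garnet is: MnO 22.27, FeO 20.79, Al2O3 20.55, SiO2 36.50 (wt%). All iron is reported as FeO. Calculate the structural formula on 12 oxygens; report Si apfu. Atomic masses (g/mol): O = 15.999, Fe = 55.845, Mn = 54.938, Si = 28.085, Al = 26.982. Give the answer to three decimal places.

3.009 Si apfu

22.27 wt% MnO ÷ 70.937 g/mol = 0.31394 mol, giving 0.31394 Mn and 0.31394 O.
20.79 wt% FeO ÷ 71.844 g/mol = 0.28938 mol, giving 0.28938 Fe and 0.28938 O.
20.55 wt% Al2O3 ÷ 101.961 g/mol = 0.20155 mol, giving 0.40310 Al and 0.60465 O.
36.50 wt% SiO2 ÷ 60.083 g/mol = 0.60749 mol, giving 0.60749 Si and 1.21498 O.
Oxygen sums to 2.42295; scaling by 12/2.42295 = 4.95264 puts the formula on 12 O.
Si: 0.60749 × 4.95264 = 3.009 atoms per formula unit.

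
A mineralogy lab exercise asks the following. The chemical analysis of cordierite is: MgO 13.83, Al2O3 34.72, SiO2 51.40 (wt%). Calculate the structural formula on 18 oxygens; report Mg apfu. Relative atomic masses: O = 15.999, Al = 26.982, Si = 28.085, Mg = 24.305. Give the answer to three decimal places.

2.008 Mg apfu

MgO: 13.83/40.304 = 0.34314 mol → 0.34314 mol Mg, 0.34314 mol O.
Al2O3: 34.72/101.961 = 0.34052 mol → 0.68104 mol Al, 1.02156 mol O.
SiO2: 51.40/60.083 = 0.85548 mol → 0.85548 mol Si, 1.71096 mol O.
Total oxygen = 3.07566 mol. Normalization factor = 18/3.07566 = 5.85240.
Mg per 18 O = 0.34314 × 5.85240 = 2.008.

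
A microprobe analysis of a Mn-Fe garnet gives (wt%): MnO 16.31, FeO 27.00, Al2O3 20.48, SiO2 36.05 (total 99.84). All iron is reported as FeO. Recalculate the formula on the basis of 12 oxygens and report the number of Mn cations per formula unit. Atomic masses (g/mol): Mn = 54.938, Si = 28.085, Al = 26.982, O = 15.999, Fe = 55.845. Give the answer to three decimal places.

MnO: 16.31/70.937 = 0.22992 mol → 0.22992 mol Mn, 0.22992 mol O.
FeO: 27.00/71.844 = 0.37581 mol → 0.37581 mol Fe, 0.37581 mol O.
Al2O3: 20.48/101.961 = 0.20086 mol → 0.40172 mol Al, 0.60258 mol O.
SiO2: 36.05/60.083 = 0.60000 mol → 0.60000 mol Si, 1.20000 mol O.
Total oxygen = 2.40831 mol. Normalization factor = 12/2.40831 = 4.98275.
Mn per 12 O = 0.22992 × 4.98275 = 1.146.

1.146 Mn apfu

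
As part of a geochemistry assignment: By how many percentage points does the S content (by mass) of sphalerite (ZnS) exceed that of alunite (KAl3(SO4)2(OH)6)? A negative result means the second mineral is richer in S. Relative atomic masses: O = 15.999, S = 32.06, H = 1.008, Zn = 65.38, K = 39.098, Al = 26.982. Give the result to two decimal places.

First mineral: 32.060 g S in 97.440 g formula = 32.90 wt% S.
Second mineral: 64.120 g S in 414.198 g formula = 15.48 wt% S.
32.90% − 15.48% gives a difference of 17.42 percentage points.

17.42 percentage points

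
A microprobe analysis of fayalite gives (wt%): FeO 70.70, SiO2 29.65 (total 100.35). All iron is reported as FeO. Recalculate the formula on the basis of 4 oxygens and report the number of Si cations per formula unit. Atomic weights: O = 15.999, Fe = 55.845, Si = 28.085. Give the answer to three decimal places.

1.001 Si apfu

FeO: 70.70/71.844 = 0.98408 mol → 0.98408 mol Fe, 0.98408 mol O.
SiO2: 29.65/60.083 = 0.49348 mol → 0.49348 mol Si, 0.98696 mol O.
Total oxygen = 1.97104 mol. Normalization factor = 4/1.97104 = 2.02939.
Si per 4 O = 0.49348 × 2.02939 = 1.001.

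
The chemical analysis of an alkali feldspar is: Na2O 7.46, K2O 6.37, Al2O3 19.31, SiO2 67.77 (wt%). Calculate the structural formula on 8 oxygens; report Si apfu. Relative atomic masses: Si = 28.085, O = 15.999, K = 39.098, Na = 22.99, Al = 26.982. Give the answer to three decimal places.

2.996 Si apfu

Na2O (M=61.979): mol = 0.12036; Na = 0.24072, O = 0.12036.
K2O (M=94.195): mol = 0.06763; K = 0.13526, O = 0.06763.
Al2O3 (M=101.961): mol = 0.18939; Al = 0.37878, O = 0.56817.
SiO2 (M=60.083): mol = 1.12794; Si = 1.12794, O = 2.25588.
ΣO = 3.01204; factor = 8/ΣO = 2.65601.
Si apfu = 1.12794 × 2.65601 = 2.996.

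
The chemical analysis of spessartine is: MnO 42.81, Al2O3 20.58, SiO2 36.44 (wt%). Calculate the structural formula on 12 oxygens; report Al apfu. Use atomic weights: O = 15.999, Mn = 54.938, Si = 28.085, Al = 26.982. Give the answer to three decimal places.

42.81 wt% MnO ÷ 70.937 g/mol = 0.60349 mol, giving 0.60349 Mn and 0.60349 O.
20.58 wt% Al2O3 ÷ 101.961 g/mol = 0.20184 mol, giving 0.40368 Al and 0.60552 O.
36.44 wt% SiO2 ÷ 60.083 g/mol = 0.60649 mol, giving 0.60649 Si and 1.21298 O.
Oxygen sums to 2.42199; scaling by 12/2.42199 = 4.95460 puts the formula on 12 O.
Al: 0.40368 × 4.95460 = 2.000 atoms per formula unit.

2.000 Al apfu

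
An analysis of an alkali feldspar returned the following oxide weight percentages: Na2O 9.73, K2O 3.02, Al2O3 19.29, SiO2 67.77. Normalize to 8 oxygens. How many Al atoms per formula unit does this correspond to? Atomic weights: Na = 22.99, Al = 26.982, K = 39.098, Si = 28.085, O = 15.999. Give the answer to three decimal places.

1.005 Al apfu

9.73 wt% Na2O ÷ 61.979 g/mol = 0.15699 mol, giving 0.31398 Na and 0.15699 O.
3.02 wt% K2O ÷ 94.195 g/mol = 0.03206 mol, giving 0.06412 K and 0.03206 O.
19.29 wt% Al2O3 ÷ 101.961 g/mol = 0.18919 mol, giving 0.37838 Al and 0.56757 O.
67.77 wt% SiO2 ÷ 60.083 g/mol = 1.12794 mol, giving 1.12794 Si and 2.25588 O.
Oxygen sums to 3.01250; scaling by 8/3.01250 = 2.65560 puts the formula on 8 O.
Al: 0.37838 × 2.65560 = 1.005 atoms per formula unit.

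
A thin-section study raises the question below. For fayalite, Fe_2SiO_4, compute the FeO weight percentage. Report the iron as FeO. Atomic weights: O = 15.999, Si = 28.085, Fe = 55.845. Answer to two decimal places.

70.51 wt%

Molar mass of Fe_2SiO_4 = 2*55.845 + 1*28.085 + 4*15.999 = 203.771 g/mol.
Each formula unit contains 2 Fe, equivalent to 2/1 = 2.0000 mol FeO.
M(FeO) = 1×55.845 + 1×15.999 = 71.844 g/mol.
Mass of FeO per formula unit = 2.0000 × 71.844 = 143.688 g.
FeO wt% = 143.688 / 203.771 × 100 = 70.51%.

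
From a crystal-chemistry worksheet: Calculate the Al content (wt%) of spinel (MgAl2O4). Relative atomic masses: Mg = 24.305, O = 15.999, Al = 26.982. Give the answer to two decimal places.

37.93 wt%

M(MgAl2O4) = 142.265 g/mol.
Al contributes 2 × 26.982 = 53.964 g per mole.
53.964/142.265 = 0.3793 → 37.93%.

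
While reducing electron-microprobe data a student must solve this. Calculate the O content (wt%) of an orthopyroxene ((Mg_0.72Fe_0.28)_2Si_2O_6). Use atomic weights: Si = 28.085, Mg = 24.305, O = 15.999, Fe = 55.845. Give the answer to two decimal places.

43.95 wt%

Formula mass = 1.44*24.305 + 0.56*55.845 + 2*28.085 + 6*15.999 = 218.436 g/mol, of which 95.994 g is O.
So O makes up 95.994/218.436 = 0.4395 of the mass, i.e. 43.95%.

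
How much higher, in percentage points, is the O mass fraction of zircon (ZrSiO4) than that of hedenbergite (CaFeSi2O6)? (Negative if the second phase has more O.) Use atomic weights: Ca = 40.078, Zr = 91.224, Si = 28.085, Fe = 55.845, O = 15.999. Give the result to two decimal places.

O in ZrSiO4: molar mass 183.305 g/mol; 4×15.999 = 63.996 g → 34.91 wt%.
O in CaFeSi2O6: molar mass 248.087 g/mol; 6×15.999 = 95.994 g → 38.69 wt%.
Difference = 34.91 − 38.69 = -3.78 percentage points.

-3.78 percentage points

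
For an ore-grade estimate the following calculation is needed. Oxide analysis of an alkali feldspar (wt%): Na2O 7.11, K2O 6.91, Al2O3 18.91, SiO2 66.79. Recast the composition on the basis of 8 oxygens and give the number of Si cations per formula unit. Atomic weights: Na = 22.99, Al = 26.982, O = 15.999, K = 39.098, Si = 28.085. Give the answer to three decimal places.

2.997 Si apfu

7.11 wt% Na2O ÷ 61.979 g/mol = 0.11472 mol, giving 0.22944 Na and 0.11472 O.
6.91 wt% K2O ÷ 94.195 g/mol = 0.07336 mol, giving 0.14672 K and 0.07336 O.
18.91 wt% Al2O3 ÷ 101.961 g/mol = 0.18546 mol, giving 0.37092 Al and 0.55638 O.
66.79 wt% SiO2 ÷ 60.083 g/mol = 1.11163 mol, giving 1.11163 Si and 2.22326 O.
Oxygen sums to 2.96772; scaling by 8/2.96772 = 2.69567 puts the formula on 8 O.
Si: 1.11163 × 2.69567 = 2.997 atoms per formula unit.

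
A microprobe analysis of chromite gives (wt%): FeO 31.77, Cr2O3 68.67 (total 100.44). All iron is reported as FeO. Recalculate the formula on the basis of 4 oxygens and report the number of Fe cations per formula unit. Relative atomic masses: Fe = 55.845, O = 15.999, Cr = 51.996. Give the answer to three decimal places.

0.984 Fe apfu

FeO: 31.77/71.844 = 0.44221 mol → 0.44221 mol Fe, 0.44221 mol O.
Cr2O3: 68.67/151.989 = 0.45181 mol → 0.90362 mol Cr, 1.35543 mol O.
Total oxygen = 1.79764 mol. Normalization factor = 4/1.79764 = 2.22514.
Fe per 4 O = 0.44221 × 2.22514 = 0.984.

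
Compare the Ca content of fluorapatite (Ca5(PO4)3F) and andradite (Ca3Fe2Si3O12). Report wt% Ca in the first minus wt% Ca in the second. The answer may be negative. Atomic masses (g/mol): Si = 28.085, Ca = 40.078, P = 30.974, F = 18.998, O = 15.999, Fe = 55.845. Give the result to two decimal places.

16.08 percentage points

First mineral: 200.390 g Ca in 504.298 g formula = 39.74 wt% Ca.
Second mineral: 120.234 g Ca in 508.167 g formula = 23.66 wt% Ca.
39.74% − 23.66% gives a difference of 16.08 percentage points.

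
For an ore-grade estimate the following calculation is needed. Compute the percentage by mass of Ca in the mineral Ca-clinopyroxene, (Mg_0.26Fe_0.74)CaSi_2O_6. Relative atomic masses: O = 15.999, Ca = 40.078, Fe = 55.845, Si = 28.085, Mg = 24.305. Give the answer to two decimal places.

16.71 mass %

Formula mass = 0.26·24.305 + 0.74·55.845 + 1·40.078 + 2·28.085 + 6·15.999 = 239.887 g/mol, of which 40.078 g is Ca.
So Ca makes up 40.078/239.887 = 0.1671 of the mass, i.e. 16.71%.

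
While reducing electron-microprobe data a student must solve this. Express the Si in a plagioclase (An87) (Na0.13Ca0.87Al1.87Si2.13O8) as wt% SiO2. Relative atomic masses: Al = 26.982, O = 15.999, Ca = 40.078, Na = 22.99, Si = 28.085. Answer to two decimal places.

46.35 wt%

Formula mass = 276.126 g/mol.
2.13 Si → 2.1300 mol SiO2 per formula unit; M(SiO2) = 60.083, so SiO2 mass = 127.977 g.
127.977/276.126 × 100 = 46.35 wt%.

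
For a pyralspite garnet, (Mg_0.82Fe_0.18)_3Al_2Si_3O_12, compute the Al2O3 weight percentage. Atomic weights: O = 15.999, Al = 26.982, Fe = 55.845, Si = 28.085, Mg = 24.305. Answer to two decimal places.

Molar mass of (Mg_0.82Fe_0.18)_3Al_2Si_3O_12 = 2.46·24.305 + 0.54·55.845 + 2·26.982 + 3·28.085 + 12·15.999 = 420.154 g/mol.
Each formula unit contains 2 Al, equivalent to 2/2 = 1.0000 mol Al2O3.
M(Al2O3) = 2×26.982 + 3×15.999 = 101.961 g/mol.
Mass of Al2O3 per formula unit = 1.0000 × 101.961 = 101.961 g.
Al2O3 wt% = 101.961 / 420.154 × 100 = 24.27%.

24.27 wt%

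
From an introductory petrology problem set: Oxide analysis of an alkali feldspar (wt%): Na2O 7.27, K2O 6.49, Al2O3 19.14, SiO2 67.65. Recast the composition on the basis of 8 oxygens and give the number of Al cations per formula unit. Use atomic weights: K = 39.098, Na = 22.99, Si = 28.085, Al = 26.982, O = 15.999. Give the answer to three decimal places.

1.001 Al apfu

Na2O (M=61.979): mol = 0.11730; Na = 0.23460, O = 0.11730.
K2O (M=94.195): mol = 0.06890; K = 0.13780, O = 0.06890.
Al2O3 (M=101.961): mol = 0.18772; Al = 0.37544, O = 0.56316.
SiO2 (M=60.083): mol = 1.12594; Si = 1.12594, O = 2.25188.
ΣO = 3.00124; factor = 8/ΣO = 2.66556.
Al apfu = 0.37544 × 2.66556 = 1.001.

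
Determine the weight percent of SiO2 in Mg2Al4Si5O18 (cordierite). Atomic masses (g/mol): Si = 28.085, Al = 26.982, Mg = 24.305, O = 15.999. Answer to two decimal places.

51.36 wt%

Formula mass = 584.945 g/mol.
5 Si → 5.0000 mol SiO2 per formula unit; M(SiO2) = 60.083, so SiO2 mass = 300.415 g.
300.415/584.945 × 100 = 51.36 wt%.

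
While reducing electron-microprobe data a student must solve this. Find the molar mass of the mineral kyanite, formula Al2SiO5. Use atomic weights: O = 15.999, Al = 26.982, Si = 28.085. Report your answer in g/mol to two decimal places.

Al: 2 × 26.982 = 53.9640
Si: 1 × 28.085 = 28.0850
O: 5 × 15.999 = 79.9950
Summing the contributions gives the formula mass.

162.04 g/mol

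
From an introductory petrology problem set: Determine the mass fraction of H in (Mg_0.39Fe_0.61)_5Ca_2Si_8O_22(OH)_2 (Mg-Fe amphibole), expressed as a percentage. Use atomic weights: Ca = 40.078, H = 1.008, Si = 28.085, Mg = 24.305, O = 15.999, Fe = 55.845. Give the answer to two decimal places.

0.22 weight percent

Formula mass = 1.95*24.305 + 3.05*55.845 + 2*40.078 + 8*28.085 + 24*15.999 + 2*1.008 = 908.550 g/mol, of which 2.016 g is H.
So H makes up 2.016/908.550 = 0.0022 of the mass, i.e. 0.22%.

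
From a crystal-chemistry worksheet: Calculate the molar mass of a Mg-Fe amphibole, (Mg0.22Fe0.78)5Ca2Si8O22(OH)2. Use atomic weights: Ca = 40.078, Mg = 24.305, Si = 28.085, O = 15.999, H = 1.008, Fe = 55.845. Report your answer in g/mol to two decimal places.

The formula mass is the sum 1.10(24.305) + 3.90(55.845) + 2(40.078) + 8(28.085) + 24(15.999) + 2(1.008).

935.36 g/mol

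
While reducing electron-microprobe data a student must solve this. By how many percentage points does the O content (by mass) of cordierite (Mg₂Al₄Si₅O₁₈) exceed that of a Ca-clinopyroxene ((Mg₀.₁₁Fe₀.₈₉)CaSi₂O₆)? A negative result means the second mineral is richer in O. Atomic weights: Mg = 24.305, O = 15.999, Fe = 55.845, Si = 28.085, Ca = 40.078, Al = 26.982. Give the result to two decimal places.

9.99 percentage points

M(Mg₂Al₄Si₅O₁₈) = 584.945 g/mol, so wt% O = 287.982/584.945 × 100 = 49.23%.
M((Mg₀.₁₁Fe₀.₈₉)CaSi₂O₆) = 244.618 g/mol, so wt% O = 95.994/244.618 × 100 = 39.24%.
49.23 − 39.24 = 9.99 pp.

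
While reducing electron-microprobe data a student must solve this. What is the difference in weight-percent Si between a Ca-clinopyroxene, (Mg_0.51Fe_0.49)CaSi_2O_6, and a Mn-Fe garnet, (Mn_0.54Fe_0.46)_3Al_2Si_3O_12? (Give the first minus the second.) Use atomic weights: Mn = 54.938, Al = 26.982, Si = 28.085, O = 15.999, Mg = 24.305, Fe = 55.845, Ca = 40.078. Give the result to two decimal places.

7.23 percentage points

M((Mg_0.51Fe_0.49)CaSi_2O_6) = 232.002 g/mol, so wt% Si = 56.170/232.002 × 100 = 24.21%.
M((Mn_0.54Fe_0.46)_3Al_2Si_3O_12) = 496.273 g/mol, so wt% Si = 84.255/496.273 × 100 = 16.98%.
24.21 − 16.98 = 7.23 pp.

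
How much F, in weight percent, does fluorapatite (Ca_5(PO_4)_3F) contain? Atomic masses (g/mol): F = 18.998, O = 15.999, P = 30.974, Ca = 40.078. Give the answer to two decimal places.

3.77 weight percent

Formula mass = 5·40.078 + 3·30.974 + 12·15.999 + 1·18.998 = 504.298 g/mol, of which 18.998 g is F.
So F makes up 18.998/504.298 = 0.0377 of the mass, i.e. 3.77%.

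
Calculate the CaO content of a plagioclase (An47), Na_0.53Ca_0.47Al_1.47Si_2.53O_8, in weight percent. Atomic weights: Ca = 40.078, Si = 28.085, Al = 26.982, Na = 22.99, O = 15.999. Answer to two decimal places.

9.77 wt%

Formula mass = 269.732 g/mol.
0.47 Ca → 0.4700 mol CaO per formula unit; M(CaO) = 56.077, so CaO mass = 26.356 g.
26.356/269.732 × 100 = 9.77 wt%.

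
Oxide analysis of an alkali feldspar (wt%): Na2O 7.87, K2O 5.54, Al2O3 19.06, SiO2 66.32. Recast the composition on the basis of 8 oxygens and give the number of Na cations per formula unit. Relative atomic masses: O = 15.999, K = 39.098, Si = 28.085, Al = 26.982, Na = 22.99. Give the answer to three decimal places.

0.688 Na apfu

Na2O: 7.87/61.979 = 0.12698 mol → 0.25396 mol Na, 0.12698 mol O.
K2O: 5.54/94.195 = 0.05881 mol → 0.11762 mol K, 0.05881 mol O.
Al2O3: 19.06/101.961 = 0.18693 mol → 0.37386 mol Al, 0.56079 mol O.
SiO2: 66.32/60.083 = 1.10381 mol → 1.10381 mol Si, 2.20762 mol O.
Total oxygen = 2.95420 mol. Normalization factor = 8/2.95420 = 2.70801.
Na per 8 O = 0.25396 × 2.70801 = 0.688.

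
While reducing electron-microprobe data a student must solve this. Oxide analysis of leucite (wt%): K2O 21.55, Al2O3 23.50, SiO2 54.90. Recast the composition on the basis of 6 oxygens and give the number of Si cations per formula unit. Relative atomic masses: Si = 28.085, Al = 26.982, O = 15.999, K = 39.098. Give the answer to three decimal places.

K2O: 21.55/94.195 = 0.22878 mol → 0.45756 mol K, 0.22878 mol O.
Al2O3: 23.50/101.961 = 0.23048 mol → 0.46096 mol Al, 0.69144 mol O.
SiO2: 54.90/60.083 = 0.91374 mol → 0.91374 mol Si, 1.82748 mol O.
Total oxygen = 2.74770 mol. Normalization factor = 6/2.74770 = 2.18364.
Si per 6 O = 0.91374 × 2.18364 = 1.995.

1.995 Si apfu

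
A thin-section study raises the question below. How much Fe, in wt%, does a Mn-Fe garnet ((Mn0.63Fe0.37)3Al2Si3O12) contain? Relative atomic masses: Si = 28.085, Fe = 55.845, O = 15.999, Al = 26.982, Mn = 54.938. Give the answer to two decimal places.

12.50 wt%

Molar mass of (Mn0.63Fe0.37)3Al2Si3O12: 1.89×54.938 + 1.11×55.845 + 2×26.982 + 3×28.085 + 12×15.999 = 496.028 g/mol.
Mass of Fe per formula unit: 1.11 × 55.845 = 61.988 g.
Weight fraction Fe = 61.988 / 496.028 = 0.1250.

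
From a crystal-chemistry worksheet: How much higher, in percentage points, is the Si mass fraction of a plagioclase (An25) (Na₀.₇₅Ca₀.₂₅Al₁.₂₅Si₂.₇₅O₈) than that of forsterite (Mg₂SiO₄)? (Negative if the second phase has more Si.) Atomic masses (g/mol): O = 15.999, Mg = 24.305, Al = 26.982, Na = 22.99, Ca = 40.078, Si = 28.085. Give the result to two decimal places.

First mineral: 77.234 g Si in 266.215 g formula = 29.01 wt% Si.
Second mineral: 28.085 g Si in 140.691 g formula = 19.96 wt% Si.
29.01% − 19.96% gives a difference of 9.05 percentage points.

9.05 percentage points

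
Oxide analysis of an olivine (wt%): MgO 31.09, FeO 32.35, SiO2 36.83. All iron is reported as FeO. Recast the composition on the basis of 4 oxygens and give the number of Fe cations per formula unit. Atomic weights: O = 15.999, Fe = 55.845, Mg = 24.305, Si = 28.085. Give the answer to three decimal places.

0.736 Fe apfu

MgO (M=40.304): mol = 0.77139; Mg = 0.77139, O = 0.77139.
FeO (M=71.844): mol = 0.45028; Fe = 0.45028, O = 0.45028.
SiO2 (M=60.083): mol = 0.61299; Si = 0.61299, O = 1.22598.
ΣO = 2.44765; factor = 4/ΣO = 1.63422.
Fe apfu = 0.45028 × 1.63422 = 0.736.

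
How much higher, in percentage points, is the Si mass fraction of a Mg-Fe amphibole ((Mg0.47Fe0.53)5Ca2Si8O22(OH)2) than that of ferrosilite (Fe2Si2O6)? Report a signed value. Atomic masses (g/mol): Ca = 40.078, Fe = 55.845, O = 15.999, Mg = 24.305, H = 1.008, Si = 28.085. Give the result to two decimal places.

3.79 percentage points

Si in (Mg0.47Fe0.53)5Ca2Si8O22(OH)2: molar mass 895.934 g/mol; 8×28.085 = 224.680 g → 25.08 wt%.
Si in Fe2Si2O6: molar mass 263.854 g/mol; 2×28.085 = 56.170 g → 21.29 wt%.
Difference = 25.08 − 21.29 = 3.79 percentage points.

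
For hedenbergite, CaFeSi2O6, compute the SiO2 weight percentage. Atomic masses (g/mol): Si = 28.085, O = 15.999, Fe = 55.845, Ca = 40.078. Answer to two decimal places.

M(CaFeSi2O6) = 248.087 g/mol; M(SiO2) = 60.083 g/mol.
Moles SiO2 per formula unit = 2 Si ÷ 1 = 2.0000.
SiO2 fraction = (2.0000 × 60.083) / 248.087 = 120.166/248.087 = 0.4844.

48.44 wt%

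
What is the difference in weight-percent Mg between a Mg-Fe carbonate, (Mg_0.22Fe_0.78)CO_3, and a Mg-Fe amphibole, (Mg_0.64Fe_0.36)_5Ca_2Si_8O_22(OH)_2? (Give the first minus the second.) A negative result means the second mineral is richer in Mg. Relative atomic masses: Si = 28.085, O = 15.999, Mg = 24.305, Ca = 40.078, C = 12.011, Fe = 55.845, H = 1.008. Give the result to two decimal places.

-4.04 percentage points

First mineral: 5.347 g Mg in 108.914 g formula = 4.91 wt% Mg.
Second mineral: 77.776 g Mg in 869.125 g formula = 8.95 wt% Mg.
4.91% − 8.95% gives a difference of -4.04 percentage points.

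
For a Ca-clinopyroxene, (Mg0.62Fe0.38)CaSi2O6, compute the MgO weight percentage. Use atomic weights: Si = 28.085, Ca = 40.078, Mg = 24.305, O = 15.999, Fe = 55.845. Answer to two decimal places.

Molar mass of (Mg0.62Fe0.38)CaSi2O6 = 0.62*24.305 + 0.38*55.845 + 1*40.078 + 2*28.085 + 6*15.999 = 228.532 g/mol.
Each formula unit contains 0.62 Mg, equivalent to 0.62/1 = 0.6200 mol MgO.
M(MgO) = 1×24.305 + 1×15.999 = 40.304 g/mol.
Mass of MgO per formula unit = 0.6200 × 40.304 = 24.988 g.
MgO wt% = 24.988 / 228.532 × 100 = 10.93%.

10.93 wt%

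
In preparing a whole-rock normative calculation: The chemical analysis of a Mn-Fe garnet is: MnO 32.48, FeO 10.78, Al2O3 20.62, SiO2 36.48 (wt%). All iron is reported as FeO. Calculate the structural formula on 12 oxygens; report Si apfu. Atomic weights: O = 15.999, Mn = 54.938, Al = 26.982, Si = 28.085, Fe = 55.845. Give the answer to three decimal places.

3.000 Si apfu

MnO (M=70.937): mol = 0.45787; Mn = 0.45787, O = 0.45787.
FeO (M=71.844): mol = 0.15005; Fe = 0.15005, O = 0.15005.
Al2O3 (M=101.961): mol = 0.20223; Al = 0.40446, O = 0.60669.
SiO2 (M=60.083): mol = 0.60716; Si = 0.60716, O = 1.21432.
ΣO = 2.42893; factor = 12/ΣO = 4.94045.
Si apfu = 0.60716 × 4.94045 = 3.000.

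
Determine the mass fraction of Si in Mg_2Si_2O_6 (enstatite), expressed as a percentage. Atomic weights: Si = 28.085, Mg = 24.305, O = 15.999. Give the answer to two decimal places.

Formula mass = 2×24.305 + 2×28.085 + 6×15.999 = 200.774 g/mol, of which 56.170 g is Si.
So Si makes up 56.170/200.774 = 0.2798 of the mass, i.e. 27.98%.

27.98 weight percent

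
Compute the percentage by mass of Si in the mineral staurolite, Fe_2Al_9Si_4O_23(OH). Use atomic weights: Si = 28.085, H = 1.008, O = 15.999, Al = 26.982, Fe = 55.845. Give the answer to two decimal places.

13.19 wt%

M(Fe_2Al_9Si_4O_23(OH)) = 851.852 g/mol.
Si contributes 4 × 28.085 = 112.340 g per mole.
112.340/851.852 = 0.1319 → 13.19%.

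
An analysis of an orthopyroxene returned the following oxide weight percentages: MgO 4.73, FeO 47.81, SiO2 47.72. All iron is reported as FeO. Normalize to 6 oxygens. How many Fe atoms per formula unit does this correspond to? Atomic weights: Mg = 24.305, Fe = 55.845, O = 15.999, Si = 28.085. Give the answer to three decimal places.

1.684 Fe apfu

MgO: 4.73/40.304 = 0.11736 mol → 0.11736 mol Mg, 0.11736 mol O.
FeO: 47.81/71.844 = 0.66547 mol → 0.66547 mol Fe, 0.66547 mol O.
SiO2: 47.72/60.083 = 0.79423 mol → 0.79423 mol Si, 1.58846 mol O.
Total oxygen = 2.37129 mol. Normalization factor = 6/2.37129 = 2.53027.
Fe per 6 O = 0.66547 × 2.53027 = 1.684.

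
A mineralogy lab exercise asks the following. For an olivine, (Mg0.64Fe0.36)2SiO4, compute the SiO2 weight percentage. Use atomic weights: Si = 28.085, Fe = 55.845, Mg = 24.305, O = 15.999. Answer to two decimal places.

M((Mg0.64Fe0.36)2SiO4) = 163.400 g/mol; M(SiO2) = 60.083 g/mol.
Moles SiO2 per formula unit = 1 Si ÷ 1 = 1.0000.
SiO2 fraction = (1.0000 × 60.083) / 163.400 = 60.083/163.400 = 0.3677.

36.77 wt%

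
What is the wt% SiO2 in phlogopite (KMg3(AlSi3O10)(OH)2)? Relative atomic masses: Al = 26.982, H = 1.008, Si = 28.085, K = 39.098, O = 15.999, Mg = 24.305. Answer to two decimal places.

43.20 wt%

Molar mass of KMg3(AlSi3O10)(OH)2 = 1×39.098 + 3×24.305 + 1×26.982 + 3×28.085 + 12×15.999 + 2×1.008 = 417.254 g/mol.
Each formula unit contains 3 Si, equivalent to 3/1 = 3.0000 mol SiO2.
M(SiO2) = 1×28.085 + 2×15.999 = 60.083 g/mol.
Mass of SiO2 per formula unit = 3.0000 × 60.083 = 180.249 g.
SiO2 wt% = 180.249 / 417.254 × 100 = 43.20%.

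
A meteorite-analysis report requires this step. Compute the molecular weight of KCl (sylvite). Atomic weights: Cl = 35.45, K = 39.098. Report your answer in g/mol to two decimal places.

K: 1 × 39.098 = 39.0980
Cl: 1 × 35.45 = 35.4500
Summing the contributions gives the formula mass.

74.55 g/mol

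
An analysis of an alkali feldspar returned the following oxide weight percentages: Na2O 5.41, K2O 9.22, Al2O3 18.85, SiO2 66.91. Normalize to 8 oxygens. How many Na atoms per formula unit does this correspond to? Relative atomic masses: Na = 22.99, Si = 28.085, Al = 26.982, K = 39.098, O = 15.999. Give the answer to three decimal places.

0.471 Na apfu

Na2O: 5.41/61.979 = 0.08729 mol → 0.17458 mol Na, 0.08729 mol O.
K2O: 9.22/94.195 = 0.09788 mol → 0.19576 mol K, 0.09788 mol O.
Al2O3: 18.85/101.961 = 0.18487 mol → 0.36974 mol Al, 0.55461 mol O.
SiO2: 66.91/60.083 = 1.11363 mol → 1.11363 mol Si, 2.22726 mol O.
Total oxygen = 2.96704 mol. Normalization factor = 8/2.96704 = 2.69629.
Na per 8 O = 0.17458 × 2.69629 = 0.471.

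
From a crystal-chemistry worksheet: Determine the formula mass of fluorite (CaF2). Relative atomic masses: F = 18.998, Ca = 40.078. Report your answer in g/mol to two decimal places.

78.07 g/mol

The formula mass is the sum 1·40.078 + 2·18.998.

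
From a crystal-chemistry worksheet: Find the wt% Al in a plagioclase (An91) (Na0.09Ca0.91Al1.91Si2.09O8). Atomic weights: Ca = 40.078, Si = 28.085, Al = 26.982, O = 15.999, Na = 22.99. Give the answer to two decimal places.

18.62 wt%

Formula mass = 0.09×22.99 + 0.91×40.078 + 1.91×26.982 + 2.09×28.085 + 8×15.999 = 276.765 g/mol, of which 51.536 g is Al.
So Al makes up 51.536/276.765 = 0.1862 of the mass, i.e. 18.62%.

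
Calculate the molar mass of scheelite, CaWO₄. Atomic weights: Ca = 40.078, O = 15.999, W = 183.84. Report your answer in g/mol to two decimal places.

Ca: 1 × 40.078 = 40.0780
W: 1 × 183.84 = 183.8400
O: 4 × 15.999 = 63.9960
Summing the contributions gives the formula mass.

287.91 g/mol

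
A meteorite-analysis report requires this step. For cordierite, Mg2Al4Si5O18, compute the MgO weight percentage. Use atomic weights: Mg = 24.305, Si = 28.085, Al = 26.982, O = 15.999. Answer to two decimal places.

M(Mg2Al4Si5O18) = 584.945 g/mol; M(MgO) = 40.304 g/mol.
Moles MgO per formula unit = 2 Mg ÷ 1 = 2.0000.
MgO fraction = (2.0000 × 40.304) / 584.945 = 80.608/584.945 = 0.1378.

13.78 wt%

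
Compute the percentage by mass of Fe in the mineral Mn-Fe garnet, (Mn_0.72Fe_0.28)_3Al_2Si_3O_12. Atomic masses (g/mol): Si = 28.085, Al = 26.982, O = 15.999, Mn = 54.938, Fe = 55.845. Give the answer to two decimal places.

9.46 mass %

M((Mn_0.72Fe_0.28)_3Al_2Si_3O_12) = 495.783 g/mol.
Fe contributes 0.84 × 55.845 = 46.910 g per mole.
46.910/495.783 = 0.0946 → 9.46%.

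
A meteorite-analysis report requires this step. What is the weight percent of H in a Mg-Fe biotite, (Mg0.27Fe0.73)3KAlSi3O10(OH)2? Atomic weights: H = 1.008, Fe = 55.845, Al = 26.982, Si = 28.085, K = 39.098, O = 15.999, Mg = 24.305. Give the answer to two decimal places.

0.41 mass %

Formula mass = 0.81×24.305 + 2.19×55.845 + 1×39.098 + 1×26.982 + 3×28.085 + 12×15.999 + 2×1.008 = 486.327 g/mol, of which 2.016 g is H.
So H makes up 2.016/486.327 = 0.0041 of the mass, i.e. 0.41%.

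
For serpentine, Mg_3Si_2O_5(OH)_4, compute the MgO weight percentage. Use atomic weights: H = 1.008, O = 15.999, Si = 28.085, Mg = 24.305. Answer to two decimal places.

M(Mg_3Si_2O_5(OH)_4) = 277.108 g/mol; M(MgO) = 40.304 g/mol.
Moles MgO per formula unit = 3 Mg ÷ 1 = 3.0000.
MgO fraction = (3.0000 × 40.304) / 277.108 = 120.912/277.108 = 0.4363.

43.63 wt%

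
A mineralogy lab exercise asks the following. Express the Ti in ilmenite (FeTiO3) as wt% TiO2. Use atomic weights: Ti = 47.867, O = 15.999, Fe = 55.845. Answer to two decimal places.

M(FeTiO3) = 151.709 g/mol; M(TiO2) = 79.865 g/mol.
Moles TiO2 per formula unit = 1 Ti ÷ 1 = 1.0000.
TiO2 fraction = (1.0000 × 79.865) / 151.709 = 79.865/151.709 = 0.5264.

52.64 wt%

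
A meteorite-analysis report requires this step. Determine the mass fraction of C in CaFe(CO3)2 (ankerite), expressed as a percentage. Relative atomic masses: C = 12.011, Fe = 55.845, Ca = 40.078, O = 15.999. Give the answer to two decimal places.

M(CaFe(CO3)2) = 215.939 g/mol.
C contributes 2 × 12.011 = 24.022 g per mole.
24.022/215.939 = 0.1112 → 11.12%.

11.12 mass %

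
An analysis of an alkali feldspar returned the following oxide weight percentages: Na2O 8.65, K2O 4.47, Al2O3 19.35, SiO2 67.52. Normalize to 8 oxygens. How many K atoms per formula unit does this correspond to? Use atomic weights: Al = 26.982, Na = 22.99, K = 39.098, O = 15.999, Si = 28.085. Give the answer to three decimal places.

Na2O: 8.65/61.979 = 0.13956 mol → 0.27912 mol Na, 0.13956 mol O.
K2O: 4.47/94.195 = 0.04745 mol → 0.09490 mol K, 0.04745 mol O.
Al2O3: 19.35/101.961 = 0.18978 mol → 0.37956 mol Al, 0.56934 mol O.
SiO2: 67.52/60.083 = 1.12378 mol → 1.12378 mol Si, 2.24756 mol O.
Total oxygen = 3.00391 mol. Normalization factor = 8/3.00391 = 2.66320.
K per 8 O = 0.09490 × 2.66320 = 0.253.

0.253 K apfu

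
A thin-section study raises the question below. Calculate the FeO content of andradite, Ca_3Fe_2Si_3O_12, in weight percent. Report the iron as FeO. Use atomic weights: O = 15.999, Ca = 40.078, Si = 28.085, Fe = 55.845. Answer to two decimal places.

28.28 wt%

M(Ca_3Fe_2Si_3O_12) = 508.167 g/mol; M(FeO) = 71.844 g/mol.
Moles FeO per formula unit = 2 Fe ÷ 1 = 2.0000.
FeO fraction = (2.0000 × 71.844) / 508.167 = 143.688/508.167 = 0.2828.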